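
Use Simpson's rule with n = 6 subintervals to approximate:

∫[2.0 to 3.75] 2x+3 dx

f(x) = 2x+3
a = 2.0, b = 3.75, n = 6
h = (b - a)/n = 0.291667

Simpson's rule: (h/3)[f(x₀) + 4f(x₁) + 2f(x₂) + ... + f(xₙ)]

x_0 = 2.0000, f(x_0) = 7.000000, coefficient = 1
x_1 = 2.2917, f(x_1) = 7.583333, coefficient = 4
x_2 = 2.5833, f(x_2) = 8.166667, coefficient = 2
x_3 = 2.8750, f(x_3) = 8.750000, coefficient = 4
x_4 = 3.1667, f(x_4) = 9.333333, coefficient = 2
x_5 = 3.4583, f(x_5) = 9.916667, coefficient = 4
x_6 = 3.7500, f(x_6) = 10.500000, coefficient = 1

I ≈ (0.291667/3) × 157.500000 = 15.312500
Exact value: 15.312500
Error: 0.000000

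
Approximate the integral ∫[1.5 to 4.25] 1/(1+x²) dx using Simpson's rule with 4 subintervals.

f(x) = 1/(1+x²)
a = 1.5, b = 4.25, n = 4
h = (b - a)/n = 0.687500

Simpson's rule: (h/3)[f(x₀) + 4f(x₁) + 2f(x₂) + ... + f(xₙ)]

x_0 = 1.5000, f(x_0) = 0.307692, coefficient = 1
x_1 = 2.1875, f(x_1) = 0.172856, coefficient = 4
x_2 = 2.8750, f(x_2) = 0.107926, coefficient = 2
x_3 = 3.5625, f(x_3) = 0.073039, coefficient = 4
x_4 = 4.2500, f(x_4) = 0.052459, coefficient = 1

I ≈ (0.687500/3) × 1.559582 = 0.357404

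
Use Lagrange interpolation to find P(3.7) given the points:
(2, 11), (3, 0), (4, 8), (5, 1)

Lagrange interpolation formula:
P(x) = Σ yᵢ × Lᵢ(x)
where Lᵢ(x) = Π_{j≠i} (x - xⱼ)/(xᵢ - xⱼ)

L_0(3.7) = (3.7 - 3)/(2 - 3) × (3.7 - 4)/(2 - 4) × (3.7 - 5)/(2 - 5) = -0.045500
L_1(3.7) = (3.7 - 2)/(3 - 2) × (3.7 - 4)/(3 - 4) × (3.7 - 5)/(3 - 5) = 0.331500
L_2(3.7) = (3.7 - 2)/(4 - 2) × (3.7 - 3)/(4 - 3) × (3.7 - 5)/(4 - 5) = 0.773500
L_3(3.7) = (3.7 - 2)/(5 - 2) × (3.7 - 3)/(5 - 3) × (3.7 - 4)/(5 - 4) = -0.059500

P(3.7) = 11×L_0(3.7) + 0×L_1(3.7) + 8×L_2(3.7) + 1×L_3(3.7)
P(3.7) = 5.628000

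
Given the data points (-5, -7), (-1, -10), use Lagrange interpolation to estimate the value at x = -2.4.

Lagrange interpolation formula:
P(x) = Σ yᵢ × Lᵢ(x)
where Lᵢ(x) = Π_{j≠i} (x - xⱼ)/(xᵢ - xⱼ)

L_0(-2.4) = (-2.4 - (-1))/(-5 - (-1)) = 0.350000
L_1(-2.4) = (-2.4 - (-5))/(-1 - (-5)) = 0.650000

P(-2.4) = (-7)×L_0(-2.4) + (-10)×L_1(-2.4)
P(-2.4) = -8.950000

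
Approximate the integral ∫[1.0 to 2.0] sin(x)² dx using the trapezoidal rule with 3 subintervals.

f(x) = sin(x)²
a = 1.0, b = 2.0, n = 3
h = (b - a)/n = 0.333333

Trapezoidal rule: (h/2)[f(x₀) + 2f(x₁) + 2f(x₂) + ... + f(xₙ)]

x_0 = 1.0000, f(x_0) = 0.708073, coefficient = 1
x_1 = 1.3333, f(x_1) = 0.944663, coefficient = 2
x_2 = 1.6667, f(x_2) = 0.990837, coefficient = 2
x_3 = 2.0000, f(x_3) = 0.826822, coefficient = 1

I ≈ (0.333333/2) × 5.405896 = 0.900983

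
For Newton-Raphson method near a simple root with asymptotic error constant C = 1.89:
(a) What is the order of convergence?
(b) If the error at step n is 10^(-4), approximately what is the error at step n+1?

(a) Newton-Raphson has quadratic (order 2) convergence near simple roots.
    This means |e_{n+1}| ≈ C|e_n|².

(b) With |e_n| = 10^(-4) and C = 1.89:
    |e_{n+1}| ≈ 1.89 × (10^(-4))² = 1.89 × 10^(-8)

(a) 2 (quadratic); (b) |e_{n+1}| ≈ 1.890e-08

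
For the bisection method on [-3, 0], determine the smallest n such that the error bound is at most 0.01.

We need (b-a)/2^n ≤ 0.01
(0 - (-3))/2^n ≤ 0.01
3/2^n ≤ 0.01
2^n ≥ 300
n ≥ log₂(300) = 8.23
n ≥ 9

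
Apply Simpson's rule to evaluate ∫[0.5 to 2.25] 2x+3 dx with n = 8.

f(x) = 2x+3
a = 0.5, b = 2.25, n = 8
h = (b - a)/n = 0.218750

Simpson's rule: (h/3)[f(x₀) + 4f(x₁) + 2f(x₂) + ... + f(xₙ)]

x_0 = 0.5000, f(x_0) = 4.000000, coefficient = 1
x_1 = 0.7188, f(x_1) = 4.437500, coefficient = 4
x_2 = 0.9375, f(x_2) = 4.875000, coefficient = 2
x_3 = 1.1562, f(x_3) = 5.312500, coefficient = 4
x_4 = 1.3750, f(x_4) = 5.750000, coefficient = 2
x_5 = 1.5938, f(x_5) = 6.187500, coefficient = 4
x_6 = 1.8125, f(x_6) = 6.625000, coefficient = 2
x_7 = 2.0312, f(x_7) = 7.062500, coefficient = 4
x_8 = 2.2500, f(x_8) = 7.500000, coefficient = 1

I ≈ (0.218750/3) × 138.000000 = 10.062500
Exact value: 10.062500
Error: 0.000000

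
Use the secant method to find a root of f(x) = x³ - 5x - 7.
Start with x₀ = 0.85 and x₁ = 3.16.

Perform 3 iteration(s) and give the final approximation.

f(x) = x³ - 5x - 7
x₀ = 0.85, x₁ = 3.16

Secant formula: x_{n+1} = x_n - f(x_n)(x_n - x_{n-1})/(f(x_n) - f(x_{n-1}))

Iteration 1:
  f(0.850000) = -10.635875
  f(3.160000) = 8.754496
  x_2 = 3.160000 - 8.754496×(3.160000 - 0.850000)/(8.754496 - (-10.635875))
       = 2.117066
Iteration 2:
  f(3.160000) = 8.754496
  f(2.117066) = -8.096711
  x_3 = 2.117066 - (-8.096711)×(2.117066 - 3.160000)/(-8.096711 - 8.754496)
       = 2.618177
Iteration 3:
  f(2.117066) = -8.096711
  f(2.618177) = -2.143667
  x_4 = 2.618177 - (-2.143667)×(2.618177 - 2.117066)/(-2.143667 - (-8.096711))
       = 2.798626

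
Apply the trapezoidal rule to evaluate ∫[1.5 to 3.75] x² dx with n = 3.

f(x) = x²
a = 1.5, b = 3.75, n = 3
h = (b - a)/n = 0.750000

Trapezoidal rule: (h/2)[f(x₀) + 2f(x₁) + 2f(x₂) + ... + f(xₙ)]

x_0 = 1.5000, f(x_0) = 2.250000, coefficient = 1
x_1 = 2.2500, f(x_1) = 5.062500, coefficient = 2
x_2 = 3.0000, f(x_2) = 9.000000, coefficient = 2
x_3 = 3.7500, f(x_3) = 14.062500, coefficient = 1

I ≈ (0.750000/2) × 44.437500 = 16.664062
Exact value: 16.453125
Error: 0.210938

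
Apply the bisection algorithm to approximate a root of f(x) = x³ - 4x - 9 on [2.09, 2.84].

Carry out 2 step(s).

f(x) = x³ - 4x - 9
Initial interval: [2.09, 2.84]

Iteration 1:
  c_1 = (2.090000 + 2.840000)/2 = 2.465000
  f(c_1) = f(2.465000) = -3.882105
  f(a) × f(c) ≥ 0, new interval: [2.465000, 2.840000]
Iteration 2:
  c_2 = (2.465000 + 2.840000)/2 = 2.652500
  f(c_2) = f(2.652500) = -0.947657
  f(a) × f(c) ≥ 0, new interval: [2.652500, 2.840000]

After 2 iteration(s), the approximation is c_2 = 2.652500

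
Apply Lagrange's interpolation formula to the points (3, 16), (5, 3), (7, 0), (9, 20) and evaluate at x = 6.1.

Lagrange interpolation formula:
P(x) = Σ yᵢ × Lᵢ(x)
where Lᵢ(x) = Π_{j≠i} (x - xⱼ)/(xᵢ - xⱼ)

L_0(6.1) = (6.1 - 5)/(3 - 5) × (6.1 - 7)/(3 - 7) × (6.1 - 9)/(3 - 9) = -0.059813
L_1(6.1) = (6.1 - 3)/(5 - 3) × (6.1 - 7)/(5 - 7) × (6.1 - 9)/(5 - 9) = 0.505688
L_2(6.1) = (6.1 - 3)/(7 - 3) × (6.1 - 5)/(7 - 5) × (6.1 - 9)/(7 - 9) = 0.618062
L_3(6.1) = (6.1 - 3)/(9 - 3) × (6.1 - 5)/(9 - 5) × (6.1 - 7)/(9 - 7) = -0.063938

P(6.1) = 16×L_0(6.1) + 3×L_1(6.1) + 0×L_2(6.1) + 20×L_3(6.1)
P(6.1) = -0.718687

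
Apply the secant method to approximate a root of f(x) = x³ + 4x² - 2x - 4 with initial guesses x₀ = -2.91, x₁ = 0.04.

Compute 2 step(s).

f(x) = x³ + 4x² - 2x - 4
x₀ = -2.91, x₁ = 0.04

Secant formula: x_{n+1} = x_n - f(x_n)(x_n - x_{n-1})/(f(x_n) - f(x_{n-1}))

Iteration 1:
  f(-2.910000) = 11.050229
  f(0.040000) = -4.073536
  x_2 = 0.040000 - (-4.073536)×(0.040000 - (-2.910000))/(-4.073536 - 11.050229)
       = -0.754573
Iteration 2:
  f(0.040000) = -4.073536
  f(-0.754573) = -0.642973
  x_3 = -0.754573 - (-0.642973)×(-0.754573 - 0.040000)/(-0.642973 - (-4.073536))
       = -0.903496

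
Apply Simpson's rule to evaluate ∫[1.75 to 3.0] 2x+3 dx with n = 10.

f(x) = 2x+3
a = 1.75, b = 3.0, n = 10
h = (b - a)/n = 0.125000

Simpson's rule: (h/3)[f(x₀) + 4f(x₁) + 2f(x₂) + ... + f(xₙ)]

x_0 = 1.7500, f(x_0) = 6.500000, coefficient = 1
x_1 = 1.8750, f(x_1) = 6.750000, coefficient = 4
x_2 = 2.0000, f(x_2) = 7.000000, coefficient = 2
x_3 = 2.1250, f(x_3) = 7.250000, coefficient = 4
x_4 = 2.2500, f(x_4) = 7.500000, coefficient = 2
x_5 = 2.3750, f(x_5) = 7.750000, coefficient = 4
x_6 = 2.5000, f(x_6) = 8.000000, coefficient = 2
x_7 = 2.6250, f(x_7) = 8.250000, coefficient = 4
x_8 = 2.7500, f(x_8) = 8.500000, coefficient = 2
x_9 = 2.8750, f(x_9) = 8.750000, coefficient = 4
x_10 = 3.0000, f(x_10) = 9.000000, coefficient = 1

I ≈ (0.125000/3) × 232.500000 = 9.687500
Exact value: 9.687500
Error: 0.000000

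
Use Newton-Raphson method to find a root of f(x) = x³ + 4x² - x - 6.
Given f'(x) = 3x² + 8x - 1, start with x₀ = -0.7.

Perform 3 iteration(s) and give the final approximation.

f(x) = x³ + 4x² - x - 6
f'(x) = 3x² + 8x - 1
x₀ = -0.7

Newton-Raphson formula: x_{n+1} = x_n - f(x_n)/f'(x_n)

Iteration 1:
  f(-0.700000) = -3.683000
  f'(-0.700000) = -5.130000
  x_1 = -0.700000 - (-3.683000)/(-5.130000) = -1.417934
Iteration 2:
  f(-1.417934) = 0.609271
  f'(-1.417934) = -6.311862
  x_2 = -1.417934 - 0.609271/(-6.311862) = -1.321406
Iteration 3:
  f(-1.321406) = -0.001465
  f'(-1.321406) = -6.332907
  x_3 = -1.321406 - (-0.001465)/(-6.332907) = -1.321637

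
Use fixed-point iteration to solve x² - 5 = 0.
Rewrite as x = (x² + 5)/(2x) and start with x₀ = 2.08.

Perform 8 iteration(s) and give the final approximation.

Equation: x² - 5 = 0
Fixed-point form: x = (x² + 5)/(2x)
x₀ = 2.08

x_1 = g(2.080000) = 2.241923
x_2 = g(2.241923) = 2.236076
x_3 = g(2.236076) = 2.236068
x_4 = g(2.236068) = 2.236068
x_5 = g(2.236068) = 2.236068
x_6 = g(2.236068) = 2.236068
x_7 = g(2.236068) = 2.236068
x_8 = g(2.236068) = 2.236068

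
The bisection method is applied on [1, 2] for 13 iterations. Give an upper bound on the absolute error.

Bisection error bound: |error| ≤ (b-a)/2^n
|error| ≤ (2 - 1)/2^13 = 1/2^13
|error| ≤ 0.0001220703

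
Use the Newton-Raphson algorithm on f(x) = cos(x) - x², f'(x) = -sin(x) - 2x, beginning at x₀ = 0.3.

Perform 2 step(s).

f(x) = cos(x) - x²
f'(x) = -sin(x) - 2x
x₀ = 0.3

Newton-Raphson formula: x_{n+1} = x_n - f(x_n)/f'(x_n)

Iteration 1:
  f(0.300000) = 0.865336
  f'(0.300000) = -0.895520
  x_1 = 0.300000 - 0.865336/(-0.895520) = 1.266295
Iteration 2:
  f(1.266295) = -1.303685
  f'(1.266295) = -3.486586
  x_2 = 1.266295 - (-1.303685)/(-3.486586) = 0.892380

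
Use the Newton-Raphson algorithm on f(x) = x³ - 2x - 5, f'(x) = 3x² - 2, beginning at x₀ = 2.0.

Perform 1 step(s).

f(x) = x³ - 2x - 5
f'(x) = 3x² - 2
x₀ = 2.0

Newton-Raphson formula: x_{n+1} = x_n - f(x_n)/f'(x_n)

Iteration 1:
  f(2.000000) = -1.000000
  f'(2.000000) = 10.000000
  x_1 = 2.000000 - (-1.000000)/10.000000 = 2.100000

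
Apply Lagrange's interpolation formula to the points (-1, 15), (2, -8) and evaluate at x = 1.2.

Lagrange interpolation formula:
P(x) = Σ yᵢ × Lᵢ(x)
where Lᵢ(x) = Π_{j≠i} (x - xⱼ)/(xᵢ - xⱼ)

L_0(1.2) = (1.2 - 2)/(-1 - 2) = 0.266667
L_1(1.2) = (1.2 - (-1))/(2 - (-1)) = 0.733333

P(1.2) = 15×L_0(1.2) + (-8)×L_1(1.2)
P(1.2) = -1.866667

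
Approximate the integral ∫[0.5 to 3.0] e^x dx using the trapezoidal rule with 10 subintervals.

f(x) = e^x
a = 0.5, b = 3.0, n = 10
h = (b - a)/n = 0.250000

Trapezoidal rule: (h/2)[f(x₀) + 2f(x₁) + 2f(x₂) + ... + f(xₙ)]

x_0 = 0.5000, f(x_0) = 1.648721, coefficient = 1
x_1 = 0.7500, f(x_1) = 2.117000, coefficient = 2
x_2 = 1.0000, f(x_2) = 2.718282, coefficient = 2
x_3 = 1.2500, f(x_3) = 3.490343, coefficient = 2
x_4 = 1.5000, f(x_4) = 4.481689, coefficient = 2
x_5 = 1.7500, f(x_5) = 5.754603, coefficient = 2
x_6 = 2.0000, f(x_6) = 7.389056, coefficient = 2
x_7 = 2.2500, f(x_7) = 9.487736, coefficient = 2
x_8 = 2.5000, f(x_8) = 12.182494, coefficient = 2
x_9 = 2.7500, f(x_9) = 15.642632, coefficient = 2
x_10 = 3.0000, f(x_10) = 20.085537, coefficient = 1

I ≈ (0.250000/2) × 148.261927 = 18.532741
Exact value: 18.436816
Error: 0.095925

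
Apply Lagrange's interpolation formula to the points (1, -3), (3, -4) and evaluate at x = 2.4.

Lagrange interpolation formula:
P(x) = Σ yᵢ × Lᵢ(x)
where Lᵢ(x) = Π_{j≠i} (x - xⱼ)/(xᵢ - xⱼ)

L_0(2.4) = (2.4 - 3)/(1 - 3) = 0.300000
L_1(2.4) = (2.4 - 1)/(3 - 1) = 0.700000

P(2.4) = (-3)×L_0(2.4) + (-4)×L_1(2.4)
P(2.4) = -3.700000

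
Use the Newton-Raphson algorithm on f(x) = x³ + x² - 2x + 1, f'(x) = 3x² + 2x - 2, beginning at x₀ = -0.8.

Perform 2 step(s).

f(x) = x³ + x² - 2x + 1
f'(x) = 3x² + 2x - 2
x₀ = -0.8

Newton-Raphson formula: x_{n+1} = x_n - f(x_n)/f'(x_n)

Iteration 1:
  f(-0.800000) = 2.728000
  f'(-0.800000) = -1.680000
  x_1 = -0.800000 - 2.728000/(-1.680000) = 0.823810
Iteration 2:
  f(0.823810) = 0.590131
  f'(0.823810) = 1.683605
  x_2 = 0.823810 - 0.590131/1.683605 = 0.473293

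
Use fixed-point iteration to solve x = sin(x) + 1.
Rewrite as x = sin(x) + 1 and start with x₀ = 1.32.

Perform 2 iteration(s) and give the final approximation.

Equation: x = sin(x) + 1
Fixed-point form: x = sin(x) + 1
x₀ = 1.32

x_1 = g(1.320000) = 1.968715
x_2 = g(1.968715) = 1.921869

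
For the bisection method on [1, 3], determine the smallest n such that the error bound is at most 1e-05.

We need (b-a)/2^n ≤ 1e-05
(3 - 1)/2^n ≤ 1e-05
2/2^n ≤ 1e-05
2^n ≥ 200000
n ≥ log₂(200000) = 17.61
n ≥ 18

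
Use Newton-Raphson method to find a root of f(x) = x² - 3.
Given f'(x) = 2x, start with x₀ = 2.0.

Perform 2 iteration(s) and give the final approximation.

f(x) = x² - 3
f'(x) = 2x
x₀ = 2.0

Newton-Raphson formula: x_{n+1} = x_n - f(x_n)/f'(x_n)

Iteration 1:
  f(2.000000) = 1.000000
  f'(2.000000) = 4.000000
  x_1 = 2.000000 - 1.000000/4.000000 = 1.750000
Iteration 2:
  f(1.750000) = 0.062500
  f'(1.750000) = 3.500000
  x_2 = 1.750000 - 0.062500/3.500000 = 1.732143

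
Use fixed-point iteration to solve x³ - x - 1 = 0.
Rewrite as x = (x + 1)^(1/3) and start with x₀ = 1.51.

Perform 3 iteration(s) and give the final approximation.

Equation: x³ - x - 1 = 0
Fixed-point form: x = (x + 1)^(1/3)
x₀ = 1.51

x_1 = g(1.510000) = 1.359016
x_2 = g(1.359016) = 1.331201
x_3 = g(1.331201) = 1.325948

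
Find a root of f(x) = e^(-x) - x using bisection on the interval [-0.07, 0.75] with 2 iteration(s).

f(x) = e^(-x) - x
Initial interval: [-0.07, 0.75]

Iteration 1:
  c_1 = (-0.070000 + 0.750000)/2 = 0.340000
  f(c_1) = f(0.340000) = 0.371770
  f(a) × f(c) ≥ 0, new interval: [0.340000, 0.750000]
Iteration 2:
  c_2 = (0.340000 + 0.750000)/2 = 0.545000
  f(c_2) = f(0.545000) = 0.034842
  f(a) × f(c) ≥ 0, new interval: [0.545000, 0.750000]

After 2 iteration(s), the approximation is c_2 = 0.545000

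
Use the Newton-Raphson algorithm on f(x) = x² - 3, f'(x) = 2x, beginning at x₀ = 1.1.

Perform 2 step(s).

f(x) = x² - 3
f'(x) = 2x
x₀ = 1.1

Newton-Raphson formula: x_{n+1} = x_n - f(x_n)/f'(x_n)

Iteration 1:
  f(1.100000) = -1.790000
  f'(1.100000) = 2.200000
  x_1 = 1.100000 - (-1.790000)/2.200000 = 1.913636
Iteration 2:
  f(1.913636) = 0.662004
  f'(1.913636) = 3.827273
  x_2 = 1.913636 - 0.662004/3.827273 = 1.740666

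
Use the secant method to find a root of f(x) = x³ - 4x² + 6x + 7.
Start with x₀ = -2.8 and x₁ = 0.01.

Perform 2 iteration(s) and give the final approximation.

f(x) = x³ - 4x² + 6x + 7
x₀ = -2.8, x₁ = 0.01

Secant formula: x_{n+1} = x_n - f(x_n)(x_n - x_{n-1})/(f(x_n) - f(x_{n-1}))

Iteration 1:
  f(-2.800000) = -63.112000
  f(0.010000) = 7.059601
  x_2 = 0.010000 - 7.059601×(0.010000 - (-2.800000))/(7.059601 - (-63.112000))
       = -0.272700
Iteration 2:
  f(0.010000) = 7.059601
  f(-0.272700) = 5.046063
  x_3 = -0.272700 - 5.046063×(-0.272700 - 0.010000)/(5.046063 - 7.059601)
       = -0.981164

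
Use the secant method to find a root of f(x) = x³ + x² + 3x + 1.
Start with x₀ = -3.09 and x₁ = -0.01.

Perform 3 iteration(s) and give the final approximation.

f(x) = x³ + x² + 3x + 1
x₀ = -3.09, x₁ = -0.01

Secant formula: x_{n+1} = x_n - f(x_n)(x_n - x_{n-1})/(f(x_n) - f(x_{n-1}))

Iteration 1:
  f(-3.090000) = -28.225529
  f(-0.010000) = 0.970099
  x_2 = -0.010000 - 0.970099×(-0.010000 - (-3.090000))/(0.970099 - (-28.225529))
       = -0.112341
Iteration 2:
  f(-0.010000) = 0.970099
  f(-0.112341) = 0.674180
  x_3 = -0.112341 - 0.674180×(-0.112341 - (-0.010000))/(0.674180 - 0.970099)
       = -0.345500
Iteration 3:
  f(-0.112341) = 0.674180
  f(-0.345500) = 0.041628
  x_4 = -0.345500 - 0.041628×(-0.345500 - (-0.112341))/(0.041628 - 0.674180)
       = -0.360844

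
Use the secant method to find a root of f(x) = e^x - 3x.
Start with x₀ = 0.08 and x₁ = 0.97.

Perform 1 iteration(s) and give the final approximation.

f(x) = e^x - 3x
x₀ = 0.08, x₁ = 0.97

Secant formula: x_{n+1} = x_n - f(x_n)(x_n - x_{n-1})/(f(x_n) - f(x_{n-1}))

Iteration 1:
  f(0.080000) = 0.843287
  f(0.970000) = -0.272056
  x_2 = 0.970000 - (-0.272056)×(0.970000 - 0.080000)/(-0.272056 - 0.843287)
       = 0.752910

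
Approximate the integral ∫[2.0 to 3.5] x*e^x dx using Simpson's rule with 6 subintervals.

f(x) = x*e^x
a = 2.0, b = 3.5, n = 6
h = (b - a)/n = 0.250000

Simpson's rule: (h/3)[f(x₀) + 4f(x₁) + 2f(x₂) + ... + f(xₙ)]

x_0 = 2.0000, f(x_0) = 14.778112, coefficient = 1
x_1 = 2.2500, f(x_1) = 21.347406, coefficient = 4
x_2 = 2.5000, f(x_2) = 30.456235, coefficient = 2
x_3 = 2.7500, f(x_3) = 43.017238, coefficient = 4
x_4 = 3.0000, f(x_4) = 60.256611, coefficient = 2
x_5 = 3.2500, f(x_5) = 83.818605, coefficient = 4
x_6 = 3.5000, f(x_6) = 115.904082, coefficient = 1

I ≈ (0.250000/3) × 904.840878 = 75.403406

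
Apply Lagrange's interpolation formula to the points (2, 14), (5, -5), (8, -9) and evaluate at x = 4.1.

Lagrange interpolation formula:
P(x) = Σ yᵢ × Lᵢ(x)
where Lᵢ(x) = Π_{j≠i} (x - xⱼ)/(xᵢ - xⱼ)

L_0(4.1) = (4.1 - 5)/(2 - 5) × (4.1 - 8)/(2 - 8) = 0.195000
L_1(4.1) = (4.1 - 2)/(5 - 2) × (4.1 - 8)/(5 - 8) = 0.910000
L_2(4.1) = (4.1 - 2)/(8 - 2) × (4.1 - 5)/(8 - 5) = -0.105000

P(4.1) = 14×L_0(4.1) + (-5)×L_1(4.1) + (-9)×L_2(4.1)
P(4.1) = -0.875000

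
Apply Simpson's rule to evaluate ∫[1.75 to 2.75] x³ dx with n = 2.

f(x) = x³
a = 1.75, b = 2.75, n = 2
h = (b - a)/n = 0.500000

Simpson's rule: (h/3)[f(x₀) + 4f(x₁) + 2f(x₂) + ... + f(xₙ)]

x_0 = 1.7500, f(x_0) = 5.359375, coefficient = 1
x_1 = 2.2500, f(x_1) = 11.390625, coefficient = 4
x_2 = 2.7500, f(x_2) = 20.796875, coefficient = 1

I ≈ (0.500000/3) × 71.718750 = 11.953125
Exact value: 11.953125
Error: 0.000000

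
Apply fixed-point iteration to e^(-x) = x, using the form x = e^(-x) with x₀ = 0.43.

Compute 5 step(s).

Equation: e^(-x) = x
Fixed-point form: x = e^(-x)
x₀ = 0.43

x_1 = g(0.430000) = 0.650509
x_2 = g(0.650509) = 0.521780
x_3 = g(0.521780) = 0.593463
x_4 = g(0.593463) = 0.552411
x_5 = g(0.552411) = 0.575561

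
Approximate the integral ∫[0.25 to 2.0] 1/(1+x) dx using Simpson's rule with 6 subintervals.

f(x) = 1/(1+x)
a = 0.25, b = 2.0, n = 6
h = (b - a)/n = 0.291667

Simpson's rule: (h/3)[f(x₀) + 4f(x₁) + 2f(x₂) + ... + f(xₙ)]

x_0 = 0.2500, f(x_0) = 0.800000, coefficient = 1
x_1 = 0.5417, f(x_1) = 0.648649, coefficient = 4
x_2 = 0.8333, f(x_2) = 0.545455, coefficient = 2
x_3 = 1.1250, f(x_3) = 0.470588, coefficient = 4
x_4 = 1.4167, f(x_4) = 0.413793, coefficient = 2
x_5 = 1.7083, f(x_5) = 0.369231, coefficient = 4
x_6 = 2.0000, f(x_6) = 0.333333, coefficient = 1

I ≈ (0.291667/3) × 9.005699 = 0.875554
Exact value: 0.875469
Error: 0.000085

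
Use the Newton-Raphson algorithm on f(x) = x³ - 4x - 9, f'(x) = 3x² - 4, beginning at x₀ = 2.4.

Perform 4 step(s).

f(x) = x³ - 4x - 9
f'(x) = 3x² - 4
x₀ = 2.4

Newton-Raphson formula: x_{n+1} = x_n - f(x_n)/f'(x_n)

Iteration 1:
  f(2.400000) = -4.776000
  f'(2.400000) = 13.280000
  x_1 = 2.400000 - (-4.776000)/13.280000 = 2.759639
Iteration 2:
  f(2.759639) = 0.977763
  f'(2.759639) = 18.846815
  x_2 = 2.759639 - 0.977763/18.846815 = 2.707759
Iteration 3:
  f(2.707759) = 0.022143
  f'(2.707759) = 17.995878
  x_3 = 2.707759 - 0.022143/17.995878 = 2.706529
Iteration 4:
  f(2.706529) = 0.000012
  f'(2.706529) = 17.975892
  x_4 = 2.706529 - 0.000012/17.975892 = 2.706528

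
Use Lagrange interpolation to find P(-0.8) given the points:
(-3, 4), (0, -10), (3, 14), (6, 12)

Lagrange interpolation formula:
P(x) = Σ yᵢ × Lᵢ(x)
where Lᵢ(x) = Π_{j≠i} (x - xⱼ)/(xᵢ - xⱼ)

L_0(-0.8) = (-0.8 - 0)/(-3 - 0) × (-0.8 - 3)/(-3 - 3) × (-0.8 - 6)/(-3 - 6) = 0.127605
L_1(-0.8) = (-0.8 - (-3))/(0 - (-3)) × (-0.8 - 3)/(0 - 3) × (-0.8 - 6)/(0 - 6) = 1.052741
L_2(-0.8) = (-0.8 - (-3))/(3 - (-3)) × (-0.8 - 0)/(3 - 0) × (-0.8 - 6)/(3 - 6) = -0.221630
L_3(-0.8) = (-0.8 - (-3))/(6 - (-3)) × (-0.8 - 0)/(6 - 0) × (-0.8 - 3)/(6 - 3) = 0.041284

P(-0.8) = 4×L_0(-0.8) + (-10)×L_1(-0.8) + 14×L_2(-0.8) + 12×L_3(-0.8)
P(-0.8) = -12.624395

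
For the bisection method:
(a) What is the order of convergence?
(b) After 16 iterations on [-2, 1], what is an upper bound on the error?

(a) Bisection has linear (order 1) convergence; the error is halved each step.

(b) Error bound = (b-a)/2^n = (1 - (-2))/2^{16}
    = 3/2^{16}

(a) 1 (linear); (b) error ≤ 4.58e-05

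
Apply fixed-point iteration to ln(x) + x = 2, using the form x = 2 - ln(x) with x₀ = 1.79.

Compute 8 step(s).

Equation: ln(x) + x = 2
Fixed-point form: x = 2 - ln(x)
x₀ = 1.79

x_1 = g(1.790000) = 1.417784
x_2 = g(1.417784) = 1.650905
x_3 = g(1.650905) = 1.498677
x_4 = g(1.498677) = 1.595418
x_5 = g(1.595418) = 1.532865
x_6 = g(1.532865) = 1.572862
x_7 = g(1.572862) = 1.547103
x_8 = g(1.547103) = 1.563616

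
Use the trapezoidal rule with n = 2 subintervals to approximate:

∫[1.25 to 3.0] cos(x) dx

f(x) = cos(x)
a = 1.25, b = 3.0, n = 2
h = (b - a)/n = 0.875000

Trapezoidal rule: (h/2)[f(x₀) + 2f(x₁) + 2f(x₂) + ... + f(xₙ)]

x_0 = 1.2500, f(x_0) = 0.315322, coefficient = 1
x_1 = 2.1250, f(x_1) = -0.526266, coefficient = 2
x_2 = 3.0000, f(x_2) = -0.989992, coefficient = 1

I ≈ (0.875000/2) × -1.727203 = -0.755651
Exact value: -0.807865
Error: 0.052213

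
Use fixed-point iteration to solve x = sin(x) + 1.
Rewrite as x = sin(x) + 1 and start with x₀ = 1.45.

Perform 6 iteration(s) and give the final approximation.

Equation: x = sin(x) + 1
Fixed-point form: x = sin(x) + 1
x₀ = 1.45

x_1 = g(1.450000) = 1.992713
x_2 = g(1.992713) = 1.912306
x_3 = g(1.912306) = 1.942250
x_4 = g(1.942250) = 1.931801
x_5 = g(1.931801) = 1.935543
x_6 = g(1.935543) = 1.934214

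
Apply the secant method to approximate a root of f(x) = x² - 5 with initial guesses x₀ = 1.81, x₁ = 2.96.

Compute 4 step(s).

f(x) = x² - 5
x₀ = 1.81, x₁ = 2.96

Secant formula: x_{n+1} = x_n - f(x_n)(x_n - x_{n-1})/(f(x_n) - f(x_{n-1}))

Iteration 1:
  f(1.810000) = -1.723900
  f(2.960000) = 3.761600
  x_2 = 2.960000 - 3.761600×(2.960000 - 1.810000)/(3.761600 - (-1.723900))
       = 2.171405
Iteration 2:
  f(2.960000) = 3.761600
  f(2.171405) = -0.285002
  x_3 = 2.171405 - (-0.285002)×(2.171405 - 2.960000)/(-0.285002 - 3.761600)
       = 2.226945
Iteration 3:
  f(2.171405) = -0.285002
  f(2.226945) = -0.040714
  x_4 = 2.226945 - (-0.040714)×(2.226945 - 2.171405)/(-0.040714 - (-0.285002))
       = 2.236202
Iteration 4:
  f(2.226945) = -0.040714
  f(2.236202) = 0.000600
  x_5 = 2.236202 - 0.000600×(2.236202 - 2.226945)/(0.000600 - (-0.040714))
       = 2.236068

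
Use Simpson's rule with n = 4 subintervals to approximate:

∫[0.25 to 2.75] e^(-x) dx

f(x) = e^(-x)
a = 0.25, b = 2.75, n = 4
h = (b - a)/n = 0.625000

Simpson's rule: (h/3)[f(x₀) + 4f(x₁) + 2f(x₂) + ... + f(xₙ)]

x_0 = 0.2500, f(x_0) = 0.778801, coefficient = 1
x_1 = 0.8750, f(x_1) = 0.416862, coefficient = 4
x_2 = 1.5000, f(x_2) = 0.223130, coefficient = 2
x_3 = 2.1250, f(x_3) = 0.119433, coefficient = 4
x_4 = 2.7500, f(x_4) = 0.063928, coefficient = 1

I ≈ (0.625000/3) × 3.434169 = 0.715452
Exact value: 0.714873
Error: 0.000579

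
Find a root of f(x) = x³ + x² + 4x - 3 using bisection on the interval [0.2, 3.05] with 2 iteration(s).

f(x) = x³ + x² + 4x - 3
Initial interval: [0.2, 3.05]

Iteration 1:
  c_1 = (0.200000 + 3.050000)/2 = 1.625000
  f(c_1) = f(1.625000) = 10.431641
  f(a) × f(c) < 0, new interval: [0.200000, 1.625000]
Iteration 2:
  c_2 = (0.200000 + 1.625000)/2 = 0.912500
  f(c_2) = f(0.912500) = 2.242455
  f(a) × f(c) < 0, new interval: [0.200000, 0.912500]

After 2 iteration(s), the approximation is c_2 = 0.912500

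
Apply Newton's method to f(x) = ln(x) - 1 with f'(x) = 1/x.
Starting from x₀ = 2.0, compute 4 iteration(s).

f(x) = ln(x) - 1
f'(x) = 1/x
x₀ = 2.0

Newton-Raphson formula: x_{n+1} = x_n - f(x_n)/f'(x_n)

Iteration 1:
  f(2.000000) = -0.306853
  f'(2.000000) = 0.500000
  x_1 = 2.000000 - (-0.306853)/0.500000 = 2.613706
Iteration 2:
  f(2.613706) = -0.039231
  f'(2.613706) = 0.382599
  x_2 = 2.613706 - (-0.039231)/0.382599 = 2.716244
Iteration 3:
  f(2.716244) = -0.000750
  f'(2.716244) = 0.368155
  x_3 = 2.716244 - (-0.000750)/0.368155 = 2.718281
Iteration 4:
  f(2.718281) = 0.000000
  f'(2.718281) = 0.367880
  x_4 = 2.718281 - 0.000000/0.367880 = 2.718282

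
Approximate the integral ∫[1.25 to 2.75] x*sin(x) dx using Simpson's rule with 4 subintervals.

f(x) = x*sin(x)
a = 1.25, b = 2.75, n = 4
h = (b - a)/n = 0.375000

Simpson's rule: (h/3)[f(x₀) + 4f(x₁) + 2f(x₂) + ... + f(xₙ)]

x_0 = 1.2500, f(x_0) = 1.186231, coefficient = 1
x_1 = 1.6250, f(x_1) = 1.622613, coefficient = 4
x_2 = 2.0000, f(x_2) = 1.818595, coefficient = 2
x_3 = 2.3750, f(x_3) = 1.647502, coefficient = 4
x_4 = 2.7500, f(x_4) = 1.049568, coefficient = 1

I ≈ (0.375000/3) × 18.953450 = 2.369181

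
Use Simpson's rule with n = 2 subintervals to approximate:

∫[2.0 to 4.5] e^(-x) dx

f(x) = e^(-x)
a = 2.0, b = 4.5, n = 2
h = (b - a)/n = 1.250000

Simpson's rule: (h/3)[f(x₀) + 4f(x₁) + 2f(x₂) + ... + f(xₙ)]

x_0 = 2.0000, f(x_0) = 0.135335, coefficient = 1
x_1 = 3.2500, f(x_1) = 0.038774, coefficient = 4
x_2 = 4.5000, f(x_2) = 0.011109, coefficient = 1

I ≈ (1.250000/3) × 0.301541 = 0.125642
Exact value: 0.124226
Error: 0.001416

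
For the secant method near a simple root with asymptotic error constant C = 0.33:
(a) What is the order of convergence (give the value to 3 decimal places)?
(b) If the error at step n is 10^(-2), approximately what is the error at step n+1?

(a) Secant method has superlinear convergence with order φ = (1+√5)/2 ≈ 1.618.
    This means |e_{n+1}| ≈ C|e_n|^1.618.

(b) With |e_n| = 10^(-2) and C = 0.33:
    |e_{n+1}| ≈ 0.33 × (10^(-2))^1.618 = 0.33 × 10^(-3.24)

(a) ≈ 1.618 (golden ratio); (b) |e_{n+1}| ≈ 1.916e-04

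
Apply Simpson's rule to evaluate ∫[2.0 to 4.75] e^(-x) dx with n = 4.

f(x) = e^(-x)
a = 2.0, b = 4.75, n = 4
h = (b - a)/n = 0.687500

Simpson's rule: (h/3)[f(x₀) + 4f(x₁) + 2f(x₂) + ... + f(xₙ)]

x_0 = 2.0000, f(x_0) = 0.135335, coefficient = 1
x_1 = 2.6875, f(x_1) = 0.068051, coefficient = 4
x_2 = 3.3750, f(x_2) = 0.034218, coefficient = 2
x_3 = 4.0625, f(x_3) = 0.017206, coefficient = 4
x_4 = 4.7500, f(x_4) = 0.008652, coefficient = 1

I ≈ (0.687500/3) × 0.553450 = 0.126832
Exact value: 0.126684
Error: 0.000149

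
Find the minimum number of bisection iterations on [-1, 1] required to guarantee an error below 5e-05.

We need (b-a)/2^n ≤ 5e-05
(1 - (-1))/2^n ≤ 5e-05
2/2^n ≤ 5e-05
2^n ≥ 40000
n ≥ log₂(40000) = 15.29
n ≥ 16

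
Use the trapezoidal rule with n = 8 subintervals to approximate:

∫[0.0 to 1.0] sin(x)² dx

f(x) = sin(x)²
a = 0.0, b = 1.0, n = 8
h = (b - a)/n = 0.125000

Trapezoidal rule: (h/2)[f(x₀) + 2f(x₁) + 2f(x₂) + ... + f(xₙ)]

x_0 = 0.0000, f(x_0) = 0.000000, coefficient = 1
x_1 = 0.1250, f(x_1) = 0.015544, coefficient = 2
x_2 = 0.2500, f(x_2) = 0.061209, coefficient = 2
x_3 = 0.3750, f(x_3) = 0.134156, coefficient = 2
x_4 = 0.5000, f(x_4) = 0.229849, coefficient = 2
x_5 = 0.6250, f(x_5) = 0.342339, coefficient = 2
x_6 = 0.7500, f(x_6) = 0.464631, coefficient = 2
x_7 = 0.8750, f(x_7) = 0.589123, coefficient = 2
x_8 = 1.0000, f(x_8) = 0.708073, coefficient = 1

I ≈ (0.125000/2) × 4.381774 = 0.273861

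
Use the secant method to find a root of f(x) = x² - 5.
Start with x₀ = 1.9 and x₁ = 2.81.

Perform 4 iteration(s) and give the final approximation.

f(x) = x² - 5
x₀ = 1.9, x₁ = 2.81

Secant formula: x_{n+1} = x_n - f(x_n)(x_n - x_{n-1})/(f(x_n) - f(x_{n-1}))

Iteration 1:
  f(1.900000) = -1.390000
  f(2.810000) = 2.896100
  x_2 = 2.810000 - 2.896100×(2.810000 - 1.900000)/(2.896100 - (-1.390000))
       = 2.195117
Iteration 2:
  f(2.810000) = 2.896100
  f(2.195117) = -0.181462
  x_3 = 2.195117 - (-0.181462)×(2.195117 - 2.810000)/(-0.181462 - 2.896100)
       = 2.231372
Iteration 3:
  f(2.195117) = -0.181462
  f(2.231372) = -0.020978
  x_4 = 2.231372 - (-0.020978)×(2.231372 - 2.195117)/(-0.020978 - (-0.181462))
       = 2.236111
Iteration 4:
  f(2.231372) = -0.020978
  f(2.236111) = 0.000194
  x_5 = 2.236111 - 0.000194×(2.236111 - 2.231372)/(0.000194 - (-0.020978))
       = 2.236068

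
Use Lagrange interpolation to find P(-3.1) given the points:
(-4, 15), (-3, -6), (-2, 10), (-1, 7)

Lagrange interpolation formula:
P(x) = Σ yᵢ × Lᵢ(x)
where Lᵢ(x) = Π_{j≠i} (x - xⱼ)/(xᵢ - xⱼ)

L_0(-3.1) = (-3.1 - (-3))/(-4 - (-3)) × (-3.1 - (-2))/(-4 - (-2)) × (-3.1 - (-1))/(-4 - (-1)) = 0.038500
L_1(-3.1) = (-3.1 - (-4))/(-3 - (-4)) × (-3.1 - (-2))/(-3 - (-2)) × (-3.1 - (-1))/(-3 - (-1)) = 1.039500
L_2(-3.1) = (-3.1 - (-4))/(-2 - (-4)) × (-3.1 - (-3))/(-2 - (-3)) × (-3.1 - (-1))/(-2 - (-1)) = -0.094500
L_3(-3.1) = (-3.1 - (-4))/(-1 - (-4)) × (-3.1 - (-3))/(-1 - (-3)) × (-3.1 - (-2))/(-1 - (-2)) = 0.016500

P(-3.1) = 15×L_0(-3.1) + (-6)×L_1(-3.1) + 10×L_2(-3.1) + 7×L_3(-3.1)
P(-3.1) = -6.489000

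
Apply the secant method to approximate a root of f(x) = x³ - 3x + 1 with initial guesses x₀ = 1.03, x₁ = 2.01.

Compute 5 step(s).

f(x) = x³ - 3x + 1
x₀ = 1.03, x₁ = 2.01

Secant formula: x_{n+1} = x_n - f(x_n)(x_n - x_{n-1})/(f(x_n) - f(x_{n-1}))

Iteration 1:
  f(1.030000) = -0.997273
  f(2.010000) = 3.090601
  x_2 = 2.010000 - 3.090601×(2.010000 - 1.030000)/(3.090601 - (-0.997273))
       = 1.269080
Iteration 2:
  f(2.010000) = 3.090601
  f(1.269080) = -0.763306
  x_3 = 1.269080 - (-0.763306)×(1.269080 - 2.010000)/(-0.763306 - 3.090601)
       = 1.415827
Iteration 3:
  f(1.269080) = -0.763306
  f(1.415827) = -0.409363
  x_4 = 1.415827 - (-0.409363)×(1.415827 - 1.269080)/(-0.409363 - (-0.763306))
       = 1.585551
Iteration 4:
  f(1.415827) = -0.409363
  f(1.585551) = 0.229380
  x_5 = 1.585551 - 0.229380×(1.585551 - 1.415827)/(0.229380 - (-0.409363))
       = 1.524601
Iteration 5:
  f(1.585551) = 0.229380
  f(1.524601) = -0.030006
  x_6 = 1.524601 - (-0.030006)×(1.524601 - 1.585551)/(-0.030006 - 0.229380)
       = 1.531652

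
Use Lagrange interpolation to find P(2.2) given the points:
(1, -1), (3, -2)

Lagrange interpolation formula:
P(x) = Σ yᵢ × Lᵢ(x)
where Lᵢ(x) = Π_{j≠i} (x - xⱼ)/(xᵢ - xⱼ)

L_0(2.2) = (2.2 - 3)/(1 - 3) = 0.400000
L_1(2.2) = (2.2 - 1)/(3 - 1) = 0.600000

P(2.2) = (-1)×L_0(2.2) + (-2)×L_1(2.2)
P(2.2) = -1.600000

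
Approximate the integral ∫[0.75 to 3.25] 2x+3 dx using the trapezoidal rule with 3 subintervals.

f(x) = 2x+3
a = 0.75, b = 3.25, n = 3
h = (b - a)/n = 0.833333

Trapezoidal rule: (h/2)[f(x₀) + 2f(x₁) + 2f(x₂) + ... + f(xₙ)]

x_0 = 0.7500, f(x_0) = 4.500000, coefficient = 1
x_1 = 1.5833, f(x_1) = 6.166667, coefficient = 2
x_2 = 2.4167, f(x_2) = 7.833333, coefficient = 2
x_3 = 3.2500, f(x_3) = 9.500000, coefficient = 1

I ≈ (0.833333/2) × 42.000000 = 17.500000
Exact value: 17.500000
Error: 0.000000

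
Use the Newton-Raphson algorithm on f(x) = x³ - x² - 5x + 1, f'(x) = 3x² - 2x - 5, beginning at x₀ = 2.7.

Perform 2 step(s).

f(x) = x³ - x² - 5x + 1
f'(x) = 3x² - 2x - 5
x₀ = 2.7

Newton-Raphson formula: x_{n+1} = x_n - f(x_n)/f'(x_n)

Iteration 1:
  f(2.700000) = -0.107000
  f'(2.700000) = 11.470000
  x_1 = 2.700000 - (-0.107000)/11.470000 = 2.709329
Iteration 2:
  f(2.709329) = 0.000619
  f'(2.709329) = 11.602728
  x_2 = 2.709329 - 0.000619/11.602728 = 2.709275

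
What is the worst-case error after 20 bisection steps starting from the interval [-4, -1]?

Bisection error bound: |error| ≤ (b-a)/2^n
|error| ≤ (-1 - (-4))/2^20 = 3/2^20
|error| ≤ 0.0000028610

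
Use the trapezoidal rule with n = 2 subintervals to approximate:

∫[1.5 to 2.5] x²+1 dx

f(x) = x²+1
a = 1.5, b = 2.5, n = 2
h = (b - a)/n = 0.500000

Trapezoidal rule: (h/2)[f(x₀) + 2f(x₁) + 2f(x₂) + ... + f(xₙ)]

x_0 = 1.5000, f(x_0) = 3.250000, coefficient = 1
x_1 = 2.0000, f(x_1) = 5.000000, coefficient = 2
x_2 = 2.5000, f(x_2) = 7.250000, coefficient = 1

I ≈ (0.500000/2) × 20.500000 = 5.125000
Exact value: 5.083333
Error: 0.041667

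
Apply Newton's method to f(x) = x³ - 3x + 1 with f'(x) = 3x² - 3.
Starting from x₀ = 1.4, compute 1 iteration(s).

f(x) = x³ - 3x + 1
f'(x) = 3x² - 3
x₀ = 1.4

Newton-Raphson formula: x_{n+1} = x_n - f(x_n)/f'(x_n)

Iteration 1:
  f(1.400000) = -0.456000
  f'(1.400000) = 2.880000
  x_1 = 1.400000 - (-0.456000)/2.880000 = 1.558333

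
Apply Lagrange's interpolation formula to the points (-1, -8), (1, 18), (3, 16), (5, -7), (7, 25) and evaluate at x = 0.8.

Lagrange interpolation formula:
P(x) = Σ yᵢ × Lᵢ(x)
where Lᵢ(x) = Π_{j≠i} (x - xⱼ)/(xᵢ - xⱼ)

L_0(0.8) = (0.8 - 1)/(-1 - 1) × (0.8 - 3)/(-1 - 3) × (0.8 - 5)/(-1 - 5) × (0.8 - 7)/(-1 - 7) = 0.029837
L_1(0.8) = (0.8 - (-1))/(1 - (-1)) × (0.8 - 3)/(1 - 3) × (0.8 - 5)/(1 - 5) × (0.8 - 7)/(1 - 7) = 1.074150
L_2(0.8) = (0.8 - (-1))/(3 - (-1)) × (0.8 - 1)/(3 - 1) × (0.8 - 5)/(3 - 5) × (0.8 - 7)/(3 - 7) = -0.146475
L_3(0.8) = (0.8 - (-1))/(5 - (-1)) × (0.8 - 1)/(5 - 1) × (0.8 - 3)/(5 - 3) × (0.8 - 7)/(5 - 7) = 0.051150
L_4(0.8) = (0.8 - (-1))/(7 - (-1)) × (0.8 - 1)/(7 - 1) × (0.8 - 3)/(7 - 3) × (0.8 - 5)/(7 - 5) = -0.008662

P(0.8) = (-8)×L_0(0.8) + 18×L_1(0.8) + 16×L_2(0.8) + (-7)×L_3(0.8) + 25×L_4(0.8)
P(0.8) = 16.177788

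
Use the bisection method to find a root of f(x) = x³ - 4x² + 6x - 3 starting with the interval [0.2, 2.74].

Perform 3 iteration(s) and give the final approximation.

f(x) = x³ - 4x² + 6x - 3
Initial interval: [0.2, 2.74]

Iteration 1:
  c_1 = (0.200000 + 2.740000)/2 = 1.470000
  f(c_1) = f(1.470000) = 0.352923
  f(a) × f(c) < 0, new interval: [0.200000, 1.470000]
Iteration 2:
  c_2 = (0.200000 + 1.470000)/2 = 0.835000
  f(c_2) = f(0.835000) = -0.196717
  f(a) × f(c) ≥ 0, new interval: [0.835000, 1.470000]
Iteration 3:
  c_3 = (0.835000 + 1.470000)/2 = 1.152500
  f(c_3) = f(1.152500) = 0.132790
  f(a) × f(c) < 0, new interval: [0.835000, 1.152500]

After 3 iteration(s), the approximation is c_3 = 1.152500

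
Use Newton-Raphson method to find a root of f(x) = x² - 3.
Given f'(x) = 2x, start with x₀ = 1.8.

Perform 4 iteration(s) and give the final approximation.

f(x) = x² - 3
f'(x) = 2x
x₀ = 1.8

Newton-Raphson formula: x_{n+1} = x_n - f(x_n)/f'(x_n)

Iteration 1:
  f(1.800000) = 0.240000
  f'(1.800000) = 3.600000
  x_1 = 1.800000 - 0.240000/3.600000 = 1.733333
Iteration 2:
  f(1.733333) = 0.004444
  f'(1.733333) = 3.466667
  x_2 = 1.733333 - 0.004444/3.466667 = 1.732051
Iteration 3:
  f(1.732051) = 0.000002
  f'(1.732051) = 3.464103
  x_3 = 1.732051 - 0.000002/3.464103 = 1.732051
Iteration 4:
  f(1.732051) = 0.000000
  f'(1.732051) = 3.464102
  x_4 = 1.732051 - 0.000000/3.464102 = 1.732051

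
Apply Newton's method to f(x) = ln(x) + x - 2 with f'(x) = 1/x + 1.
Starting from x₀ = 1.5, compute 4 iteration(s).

f(x) = ln(x) + x - 2
f'(x) = 1/x + 1
x₀ = 1.5

Newton-Raphson formula: x_{n+1} = x_n - f(x_n)/f'(x_n)

Iteration 1:
  f(1.500000) = -0.094535
  f'(1.500000) = 1.666667
  x_1 = 1.500000 - (-0.094535)/1.666667 = 1.556721
Iteration 2:
  f(1.556721) = -0.000697
  f'(1.556721) = 1.642376
  x_2 = 1.556721 - (-0.000697)/1.642376 = 1.557146
Iteration 3:
  f(1.557146) = 0.000000
  f'(1.557146) = 1.642201
  x_3 = 1.557146 - 0.000000/1.642201 = 1.557146
Iteration 4:
  f(1.557146) = 0.000000
  f'(1.557146) = 1.642201
  x_4 = 1.557146 - 0.000000/1.642201 = 1.557146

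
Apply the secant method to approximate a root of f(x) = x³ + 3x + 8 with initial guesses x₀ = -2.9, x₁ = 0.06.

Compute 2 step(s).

f(x) = x³ + 3x + 8
x₀ = -2.9, x₁ = 0.06

Secant formula: x_{n+1} = x_n - f(x_n)(x_n - x_{n-1})/(f(x_n) - f(x_{n-1}))

Iteration 1:
  f(-2.900000) = -25.089000
  f(0.060000) = 8.180216
  x_2 = 0.060000 - 8.180216×(0.060000 - (-2.900000))/(8.180216 - (-25.089000))
       = -0.667803
Iteration 2:
  f(0.060000) = 8.180216
  f(-0.667803) = 5.698776
  x_3 = -0.667803 - 5.698776×(-0.667803 - 0.060000)/(5.698776 - 8.180216)
       = -2.339247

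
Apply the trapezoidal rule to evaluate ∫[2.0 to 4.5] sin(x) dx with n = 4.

f(x) = sin(x)
a = 2.0, b = 4.5, n = 4
h = (b - a)/n = 0.625000

Trapezoidal rule: (h/2)[f(x₀) + 2f(x₁) + 2f(x₂) + ... + f(xₙ)]

x_0 = 2.0000, f(x_0) = 0.909297, coefficient = 1
x_1 = 2.6250, f(x_1) = 0.493920, coefficient = 2
x_2 = 3.2500, f(x_2) = -0.108195, coefficient = 2
x_3 = 3.8750, f(x_3) = -0.669405, coefficient = 2
x_4 = 4.5000, f(x_4) = -0.977530, coefficient = 1

I ≈ (0.625000/2) × -0.635592 = -0.198623
Exact value: -0.205351
Error: 0.006729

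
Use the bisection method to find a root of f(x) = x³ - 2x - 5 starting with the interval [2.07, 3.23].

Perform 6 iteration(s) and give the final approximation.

f(x) = x³ - 2x - 5
Initial interval: [2.07, 3.23]

Iteration 1:
  c_1 = (2.070000 + 3.230000)/2 = 2.650000
  f(c_1) = f(2.650000) = 8.309625
  f(a) × f(c) < 0, new interval: [2.070000, 2.650000]
Iteration 2:
  c_2 = (2.070000 + 2.650000)/2 = 2.360000
  f(c_2) = f(2.360000) = 3.424256
  f(a) × f(c) < 0, new interval: [2.070000, 2.360000]
Iteration 3:
  c_3 = (2.070000 + 2.360000)/2 = 2.215000
  f(c_3) = f(2.215000) = 1.437288
  f(a) × f(c) < 0, new interval: [2.070000, 2.215000]
Iteration 4:
  c_4 = (2.070000 + 2.215000)/2 = 2.142500
  f(c_4) = f(2.142500) = 0.549731
  f(a) × f(c) < 0, new interval: [2.070000, 2.142500]
Iteration 5:
  c_5 = (2.070000 + 2.142500)/2 = 2.106250
  f(c_5) = f(2.106250) = 0.131434
  f(a) × f(c) < 0, new interval: [2.070000, 2.106250]
Iteration 6:
  c_6 = (2.070000 + 2.106250)/2 = 2.088125
  f(c_6) = f(2.088125) = -0.071470
  f(a) × f(c) ≥ 0, new interval: [2.088125, 2.106250]

After 6 iteration(s), the approximation is c_6 = 2.088125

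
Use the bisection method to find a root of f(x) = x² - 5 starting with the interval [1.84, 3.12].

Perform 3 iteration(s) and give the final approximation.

f(x) = x² - 5
Initial interval: [1.84, 3.12]

Iteration 1:
  c_1 = (1.840000 + 3.120000)/2 = 2.480000
  f(c_1) = f(2.480000) = 1.150400
  f(a) × f(c) < 0, new interval: [1.840000, 2.480000]
Iteration 2:
  c_2 = (1.840000 + 2.480000)/2 = 2.160000
  f(c_2) = f(2.160000) = -0.334400
  f(a) × f(c) ≥ 0, new interval: [2.160000, 2.480000]
Iteration 3:
  c_3 = (2.160000 + 2.480000)/2 = 2.320000
  f(c_3) = f(2.320000) = 0.382400
  f(a) × f(c) < 0, new interval: [2.160000, 2.320000]

After 3 iteration(s), the approximation is c_3 = 2.320000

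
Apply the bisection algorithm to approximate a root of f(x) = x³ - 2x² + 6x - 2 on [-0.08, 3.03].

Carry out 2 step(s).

f(x) = x³ - 2x² + 6x - 2
Initial interval: [-0.08, 3.03]

Iteration 1:
  c_1 = (-0.080000 + 3.030000)/2 = 1.475000
  f(c_1) = f(1.475000) = 5.707797
  f(a) × f(c) < 0, new interval: [-0.080000, 1.475000]
Iteration 2:
  c_2 = (-0.080000 + 1.475000)/2 = 0.697500
  f(c_2) = f(0.697500) = 1.551326
  f(a) × f(c) < 0, new interval: [-0.080000, 0.697500]

After 2 iteration(s), the approximation is c_2 = 0.697500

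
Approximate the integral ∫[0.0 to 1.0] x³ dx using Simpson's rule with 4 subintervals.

f(x) = x³
a = 0.0, b = 1.0, n = 4
h = (b - a)/n = 0.250000

Simpson's rule: (h/3)[f(x₀) + 4f(x₁) + 2f(x₂) + ... + f(xₙ)]

x_0 = 0.0000, f(x_0) = 0.000000, coefficient = 1
x_1 = 0.2500, f(x_1) = 0.015625, coefficient = 4
x_2 = 0.5000, f(x_2) = 0.125000, coefficient = 2
x_3 = 0.7500, f(x_3) = 0.421875, coefficient = 4
x_4 = 1.0000, f(x_4) = 1.000000, coefficient = 1

I ≈ (0.250000/3) × 3.000000 = 0.250000
Exact value: 0.250000
Error: 0.000000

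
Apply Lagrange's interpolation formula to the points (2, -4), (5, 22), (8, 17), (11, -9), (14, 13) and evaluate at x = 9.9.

Lagrange interpolation formula:
P(x) = Σ yᵢ × Lᵢ(x)
where Lᵢ(x) = Π_{j≠i} (x - xⱼ)/(xᵢ - xⱼ)

L_0(9.9) = (9.9 - 5)/(2 - 5) × (9.9 - 8)/(2 - 8) × (9.9 - 11)/(2 - 11) × (9.9 - 14)/(2 - 14) = 0.021599
L_1(9.9) = (9.9 - 2)/(5 - 2) × (9.9 - 8)/(5 - 8) × (9.9 - 11)/(5 - 11) × (9.9 - 14)/(5 - 14) = -0.139290
L_2(9.9) = (9.9 - 2)/(8 - 2) × (9.9 - 5)/(8 - 5) × (9.9 - 11)/(8 - 11) × (9.9 - 14)/(8 - 14) = 0.538834
L_3(9.9) = (9.9 - 2)/(11 - 2) × (9.9 - 5)/(11 - 5) × (9.9 - 8)/(11 - 8) × (9.9 - 14)/(11 - 14) = 0.620475
L_4(9.9) = (9.9 - 2)/(14 - 2) × (9.9 - 5)/(14 - 5) × (9.9 - 8)/(14 - 8) × (9.9 - 11)/(14 - 11) = -0.041617

P(9.9) = (-4)×L_0(9.9) + 22×L_1(9.9) + 17×L_2(9.9) + (-9)×L_3(9.9) + 13×L_4(9.9)
P(9.9) = -0.115911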